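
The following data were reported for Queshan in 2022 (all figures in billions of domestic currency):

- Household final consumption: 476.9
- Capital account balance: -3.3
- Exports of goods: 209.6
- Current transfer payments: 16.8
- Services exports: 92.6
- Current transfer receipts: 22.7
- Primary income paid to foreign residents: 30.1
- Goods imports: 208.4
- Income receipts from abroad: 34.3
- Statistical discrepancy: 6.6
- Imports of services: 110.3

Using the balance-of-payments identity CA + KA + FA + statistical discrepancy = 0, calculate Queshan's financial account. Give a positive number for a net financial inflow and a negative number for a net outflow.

Goods balance = 209.6 - 208.4 = 1.2
Services balance = 92.6 - 110.3 = -17.7
Trade balance (goods + services) = 1.2 + (-17.7) = -16.5
Net primary income = 34.3 - 30.1 = 4.2
Net secondary income = 22.7 - 16.8 = 5.9
Current account = -16.5 + 4.2 + 5.9 = -6.4
Financial account = -(-6.4 + (-3.3) + 6.6) = 3.1

3.1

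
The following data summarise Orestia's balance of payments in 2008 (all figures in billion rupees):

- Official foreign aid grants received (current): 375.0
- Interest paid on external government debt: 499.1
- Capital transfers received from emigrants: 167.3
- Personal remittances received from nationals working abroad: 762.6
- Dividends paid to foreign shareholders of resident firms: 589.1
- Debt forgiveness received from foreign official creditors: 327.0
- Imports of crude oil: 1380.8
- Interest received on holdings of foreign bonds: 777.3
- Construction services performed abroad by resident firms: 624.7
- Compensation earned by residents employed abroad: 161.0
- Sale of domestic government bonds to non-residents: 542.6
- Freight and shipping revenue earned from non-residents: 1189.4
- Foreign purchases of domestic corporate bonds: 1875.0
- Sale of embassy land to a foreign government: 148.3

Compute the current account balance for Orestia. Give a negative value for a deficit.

Goods: -1380.8
Services: 624.7 + 1189.4 = 1814.1
Primary income: -499.1 + 777.3 + 161.0 - 589.1 = -149.9
Secondary income: 762.6 + 375.0 = 1137.6
Current account = (-1380.8) + 1814.1 + (-149.9) + 1137.6 = 1421.0
(Excluded from the current account — capital account: capital transfers received from emigrants 167.3, debt forgiveness received from foreign official creditors 327.0, sale of embassy land to a foreign government 148.3; financial account: sale of domestic government bonds to non-residents 542.6, foreign purchases of domestic corporate bonds 1875.0.)

1421.0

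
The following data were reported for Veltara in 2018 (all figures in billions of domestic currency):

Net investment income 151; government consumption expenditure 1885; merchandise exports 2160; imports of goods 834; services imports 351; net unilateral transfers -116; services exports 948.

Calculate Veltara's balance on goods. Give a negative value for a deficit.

1326

Goods balance = 2160 - 834 = 1326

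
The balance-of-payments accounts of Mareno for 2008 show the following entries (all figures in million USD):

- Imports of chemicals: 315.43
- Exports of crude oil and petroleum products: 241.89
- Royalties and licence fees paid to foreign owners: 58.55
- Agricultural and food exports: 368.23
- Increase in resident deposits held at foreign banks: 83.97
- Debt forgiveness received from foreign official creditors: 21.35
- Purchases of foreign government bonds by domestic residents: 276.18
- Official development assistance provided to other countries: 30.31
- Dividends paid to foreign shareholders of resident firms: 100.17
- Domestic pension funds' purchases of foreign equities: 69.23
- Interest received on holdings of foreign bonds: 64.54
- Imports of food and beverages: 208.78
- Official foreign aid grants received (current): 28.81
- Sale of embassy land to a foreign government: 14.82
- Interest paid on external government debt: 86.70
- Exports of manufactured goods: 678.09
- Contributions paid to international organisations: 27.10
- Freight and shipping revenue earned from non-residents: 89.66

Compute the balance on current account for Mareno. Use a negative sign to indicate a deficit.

Goods: 241.89 - 315.43 + 368.23 - 208.78 + 678.09 = 764.00
Services: -58.55 + 89.66 = 31.11
Primary income: 64.54 - 100.17 - 86.70 = -122.33
Secondary income: -30.31 + 28.81 - 27.10 = -28.60
Current account = 764.00 + 31.11 + (-122.33) + (-28.60) = 644.18
(Excluded from the current account — financial account: increase in resident deposits held at foreign banks 83.97, purchases of foreign government bonds by domestic residents 276.18, domestic pension funds' purchases of foreign equities 69.23; capital account: debt forgiveness received from foreign official creditors 21.35, sale of embassy land to a foreign government 14.82.)

644.18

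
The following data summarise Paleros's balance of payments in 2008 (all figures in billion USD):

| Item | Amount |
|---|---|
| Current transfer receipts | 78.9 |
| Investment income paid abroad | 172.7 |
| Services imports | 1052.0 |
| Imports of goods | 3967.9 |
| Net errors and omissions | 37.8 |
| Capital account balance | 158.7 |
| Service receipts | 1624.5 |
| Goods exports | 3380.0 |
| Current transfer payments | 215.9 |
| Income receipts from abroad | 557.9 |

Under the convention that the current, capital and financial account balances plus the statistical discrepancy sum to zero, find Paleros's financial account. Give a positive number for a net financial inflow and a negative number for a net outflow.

Goods balance = 3380.0 - 3967.9 = -587.9
Services balance = 1624.5 - 1052.0 = 572.5
Trade balance (goods + services) = -587.9 + 572.5 = -15.4
Net primary income = 557.9 - 172.7 = 385.2
Net secondary income = 78.9 - 215.9 = -137.0
Current account = -15.4 + 385.2 + (-137.0) = 232.8
Financial account = -(232.8 + 158.7 + 37.8) = -429.3

-429.3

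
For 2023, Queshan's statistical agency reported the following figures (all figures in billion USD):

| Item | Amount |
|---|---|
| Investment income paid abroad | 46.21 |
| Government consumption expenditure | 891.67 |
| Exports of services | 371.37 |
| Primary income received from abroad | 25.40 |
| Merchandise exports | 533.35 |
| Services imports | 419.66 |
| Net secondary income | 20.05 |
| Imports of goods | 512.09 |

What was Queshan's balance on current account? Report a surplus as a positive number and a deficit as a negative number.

-27.79

Goods balance = 533.35 - 512.09 = 21.26
Services balance = 371.37 - 419.66 = -48.29
Trade balance (goods + services) = 21.26 + (-48.29) = -27.03
Net primary income = 25.40 - 46.21 = -20.81
Net secondary income = 20.05
Current account = -27.03 + (-20.81) + 20.05 = -27.79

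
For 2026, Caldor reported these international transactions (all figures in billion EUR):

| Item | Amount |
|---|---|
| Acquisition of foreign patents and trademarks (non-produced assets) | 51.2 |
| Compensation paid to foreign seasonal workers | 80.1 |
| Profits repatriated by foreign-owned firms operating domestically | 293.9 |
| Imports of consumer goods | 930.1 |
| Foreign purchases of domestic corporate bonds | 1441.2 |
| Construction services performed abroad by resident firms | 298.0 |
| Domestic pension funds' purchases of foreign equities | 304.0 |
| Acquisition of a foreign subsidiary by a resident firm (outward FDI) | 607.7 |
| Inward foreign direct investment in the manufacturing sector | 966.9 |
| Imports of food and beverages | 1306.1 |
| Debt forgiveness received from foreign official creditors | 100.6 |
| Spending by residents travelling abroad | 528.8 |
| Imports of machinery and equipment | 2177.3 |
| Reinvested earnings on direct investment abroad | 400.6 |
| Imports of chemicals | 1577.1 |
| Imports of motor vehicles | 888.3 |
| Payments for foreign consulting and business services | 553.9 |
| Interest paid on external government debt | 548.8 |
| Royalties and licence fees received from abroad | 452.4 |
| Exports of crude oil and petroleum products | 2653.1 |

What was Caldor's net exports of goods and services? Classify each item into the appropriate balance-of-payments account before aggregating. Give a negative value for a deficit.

-4558.1

Goods: -930.1 + 2653.1 - 888.3 - 1306.1 - 1577.1 - 2177.3 = -4225.8
Services: -553.9 + 452.4 + 298.0 - 528.8 = -332.3
Trade balance = -4225.8 + (-332.3) = -4558.1
(Excluded from the trade balance — capital account: acquisition of foreign patents and trademarks (non-produced assets) 51.2, debt forgiveness received from foreign official creditors 100.6; primary income: compensation paid to foreign seasonal workers 80.1, profits repatriated by foreign-owned firms operating domestically 293.9, reinvested earnings on direct investment abroad 400.6, interest paid on external government debt 548.8; financial account: foreign purchases of domestic corporate bonds 1441.2, domestic pension funds' purchases of foreign equities 304.0, acquisition of a foreign subsidiary by a resident firm (outward FDI) 607.7, inward foreign direct investment in the manufacturing sector 966.9.)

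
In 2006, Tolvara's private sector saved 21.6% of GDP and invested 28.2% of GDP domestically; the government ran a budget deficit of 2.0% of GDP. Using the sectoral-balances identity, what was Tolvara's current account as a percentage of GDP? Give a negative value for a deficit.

-8.6

By the sectoral-balances identity, CA = (S_private - I) + (T - G).
Private balance = 21.6 - 28.2 = -6.6
Government balance (T - G) = -2.0
CA = -6.6 + (-2.0) = -8.6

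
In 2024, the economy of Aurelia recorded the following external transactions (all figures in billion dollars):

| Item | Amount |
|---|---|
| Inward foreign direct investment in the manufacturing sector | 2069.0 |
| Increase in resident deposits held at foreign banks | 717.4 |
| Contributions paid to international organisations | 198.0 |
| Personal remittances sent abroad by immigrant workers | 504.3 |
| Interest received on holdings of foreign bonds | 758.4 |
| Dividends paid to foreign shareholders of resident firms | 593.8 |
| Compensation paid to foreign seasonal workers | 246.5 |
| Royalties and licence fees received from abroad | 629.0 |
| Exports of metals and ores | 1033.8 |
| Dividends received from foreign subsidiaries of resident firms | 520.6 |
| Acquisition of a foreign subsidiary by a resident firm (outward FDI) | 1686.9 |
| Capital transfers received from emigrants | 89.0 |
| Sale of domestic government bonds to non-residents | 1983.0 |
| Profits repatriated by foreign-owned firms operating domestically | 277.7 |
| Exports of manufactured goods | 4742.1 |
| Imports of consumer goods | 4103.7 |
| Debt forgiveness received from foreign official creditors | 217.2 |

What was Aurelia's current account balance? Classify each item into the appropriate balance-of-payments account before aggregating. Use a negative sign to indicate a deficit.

Goods: 4742.1 + 1033.8 - 4103.7 = 1672.2
Services: 629.0
Primary income: -277.7 + 520.6 - 246.5 - 593.8 + 758.4 = 161.0
Secondary income: -504.3 - 198.0 = -702.3
Current account = 1672.2 + 629.0 + 161.0 + (-702.3) = 1759.9
(Excluded from the current account — financial account: inward foreign direct investment in the manufacturing sector 2069.0, increase in resident deposits held at foreign banks 717.4, acquisition of a foreign subsidiary by a resident firm (outward FDI) 1686.9, sale of domestic government bonds to non-residents 1983.0; capital account: capital transfers received from emigrants 89.0, debt forgiveness received from foreign official creditors 217.2.)

1759.9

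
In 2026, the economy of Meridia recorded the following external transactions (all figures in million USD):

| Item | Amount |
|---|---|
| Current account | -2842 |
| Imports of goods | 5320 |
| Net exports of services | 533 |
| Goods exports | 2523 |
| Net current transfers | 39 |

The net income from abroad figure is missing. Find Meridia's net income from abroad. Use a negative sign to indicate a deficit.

-617

Current account = goods balance + services balance + net primary income + net secondary income
Sum of the known components = -2225
Net income from abroad = CA - (known components) = -2842 - (-2225) = -617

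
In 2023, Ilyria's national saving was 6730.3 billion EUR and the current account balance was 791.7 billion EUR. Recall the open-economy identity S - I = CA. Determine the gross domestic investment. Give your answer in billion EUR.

S - I = CA (net lending to the rest of the world).
I = S - CA = 6730.3 - 791.7 = 5938.6

5938.6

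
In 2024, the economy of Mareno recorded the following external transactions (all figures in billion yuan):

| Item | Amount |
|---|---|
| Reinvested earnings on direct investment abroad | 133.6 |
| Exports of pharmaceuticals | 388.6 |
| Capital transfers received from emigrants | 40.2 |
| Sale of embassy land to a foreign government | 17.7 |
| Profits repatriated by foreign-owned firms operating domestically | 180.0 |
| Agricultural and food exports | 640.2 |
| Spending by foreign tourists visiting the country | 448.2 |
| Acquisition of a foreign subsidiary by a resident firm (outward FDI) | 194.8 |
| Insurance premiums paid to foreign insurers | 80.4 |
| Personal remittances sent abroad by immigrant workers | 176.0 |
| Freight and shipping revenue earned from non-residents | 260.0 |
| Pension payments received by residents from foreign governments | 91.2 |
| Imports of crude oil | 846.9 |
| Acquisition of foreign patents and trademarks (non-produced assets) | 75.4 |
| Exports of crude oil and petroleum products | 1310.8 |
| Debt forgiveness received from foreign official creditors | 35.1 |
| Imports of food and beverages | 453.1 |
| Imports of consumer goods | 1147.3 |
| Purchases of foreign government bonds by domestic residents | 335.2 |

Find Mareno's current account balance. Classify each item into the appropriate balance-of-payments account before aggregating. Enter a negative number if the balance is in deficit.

Goods: 1310.8 - 1147.3 - 453.1 + 640.2 - 846.9 + 388.6 = -107.7
Services: 448.2 + 260.0 - 80.4 = 627.8
Primary income: 133.6 - 180.0 = -46.4
Secondary income: 91.2 - 176.0 = -84.8
Current account = (-107.7) + 627.8 + (-46.4) + (-84.8) = 388.9
(Excluded from the current account — capital account: capital transfers received from emigrants 40.2, sale of embassy land to a foreign government 17.7, acquisition of foreign patents and trademarks (non-produced assets) 75.4, debt forgiveness received from foreign official creditors 35.1; financial account: acquisition of a foreign subsidiary by a resident firm (outward FDI) 194.8, purchases of foreign government bonds by domestic residents 335.2.)

388.9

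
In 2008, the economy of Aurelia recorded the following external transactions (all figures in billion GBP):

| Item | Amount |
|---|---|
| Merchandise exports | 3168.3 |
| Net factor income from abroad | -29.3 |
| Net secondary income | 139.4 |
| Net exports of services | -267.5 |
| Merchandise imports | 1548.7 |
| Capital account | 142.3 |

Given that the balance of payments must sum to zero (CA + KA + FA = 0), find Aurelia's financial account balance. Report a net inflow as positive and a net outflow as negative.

Goods balance = 3168.3 - 1548.7 = 1619.6
Services balance = -267.5
Trade balance (goods + services) = 1619.6 + (-267.5) = 1352.1
Net primary income = -29.3
Net secondary income = 139.4
Current account = 1352.1 + (-29.3) + 139.4 = 1462.2
Financial account = -(1462.2 + 142.3) = -1604.5

-1604.5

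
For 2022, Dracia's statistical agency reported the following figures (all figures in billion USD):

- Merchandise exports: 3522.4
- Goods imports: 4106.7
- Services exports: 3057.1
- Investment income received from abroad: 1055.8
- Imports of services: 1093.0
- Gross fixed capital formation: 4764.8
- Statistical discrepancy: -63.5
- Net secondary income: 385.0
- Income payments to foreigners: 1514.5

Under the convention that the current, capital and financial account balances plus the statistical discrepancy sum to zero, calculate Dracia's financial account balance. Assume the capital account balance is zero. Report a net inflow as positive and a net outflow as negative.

Goods balance = 3522.4 - 4106.7 = -584.3
Services balance = 3057.1 - 1093.0 = 1964.1
Trade balance (goods + services) = -584.3 + 1964.1 = 1379.8
Net primary income = 1055.8 - 1514.5 = -458.7
Net secondary income = 385.0
Current account = 1379.8 + (-458.7) + 385.0 = 1306.1
Financial account = -(1306.1 + (-63.5)) = -1242.6

-1242.6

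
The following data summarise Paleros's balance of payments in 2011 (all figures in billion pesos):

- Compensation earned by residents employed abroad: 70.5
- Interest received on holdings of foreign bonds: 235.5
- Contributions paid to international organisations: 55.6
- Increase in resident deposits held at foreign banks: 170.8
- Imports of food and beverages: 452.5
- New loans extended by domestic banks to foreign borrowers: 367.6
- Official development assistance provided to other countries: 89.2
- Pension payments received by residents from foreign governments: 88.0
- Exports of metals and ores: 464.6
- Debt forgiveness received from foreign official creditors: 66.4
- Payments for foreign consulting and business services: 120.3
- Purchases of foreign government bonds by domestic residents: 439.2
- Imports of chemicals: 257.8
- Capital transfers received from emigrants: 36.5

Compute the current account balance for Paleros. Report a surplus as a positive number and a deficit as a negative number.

-116.8

Goods: -452.5 + 464.6 - 257.8 = -245.7
Services: -120.3
Primary income: 235.5 + 70.5 = 306.0
Secondary income: -55.6 - 89.2 + 88.0 = -56.8
Current account = (-245.7) + (-120.3) + 306.0 + (-56.8) = -116.8
(Excluded from the current account — financial account: increase in resident deposits held at foreign banks 170.8, new loans extended by domestic banks to foreign borrowers 367.6, purchases of foreign government bonds by domestic residents 439.2; capital account: debt forgiveness received from foreign official creditors 66.4, capital transfers received from emigrants 36.5.)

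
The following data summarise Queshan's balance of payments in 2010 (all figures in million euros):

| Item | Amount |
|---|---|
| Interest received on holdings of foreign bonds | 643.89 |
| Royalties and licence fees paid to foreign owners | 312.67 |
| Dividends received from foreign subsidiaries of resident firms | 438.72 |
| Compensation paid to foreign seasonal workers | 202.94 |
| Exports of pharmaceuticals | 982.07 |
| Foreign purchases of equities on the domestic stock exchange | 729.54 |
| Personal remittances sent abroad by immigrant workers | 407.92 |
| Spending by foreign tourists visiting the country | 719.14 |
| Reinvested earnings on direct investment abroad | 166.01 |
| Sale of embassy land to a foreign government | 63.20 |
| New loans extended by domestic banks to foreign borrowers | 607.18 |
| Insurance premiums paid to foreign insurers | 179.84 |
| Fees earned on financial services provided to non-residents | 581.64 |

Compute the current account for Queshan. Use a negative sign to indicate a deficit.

Goods: 982.07
Services: -312.67 + 719.14 + 581.64 - 179.84 = 808.27
Primary income: 166.01 + 643.89 + 438.72 - 202.94 = 1045.68
Secondary income: -407.92
Current account = 982.07 + 808.27 + 1045.68 + (-407.92) = 2428.10
(Excluded from the current account — financial account: foreign purchases of equities on the domestic stock exchange 729.54, new loans extended by domestic banks to foreign borrowers 607.18; capital account: sale of embassy land to a foreign government 63.20.)

2428.10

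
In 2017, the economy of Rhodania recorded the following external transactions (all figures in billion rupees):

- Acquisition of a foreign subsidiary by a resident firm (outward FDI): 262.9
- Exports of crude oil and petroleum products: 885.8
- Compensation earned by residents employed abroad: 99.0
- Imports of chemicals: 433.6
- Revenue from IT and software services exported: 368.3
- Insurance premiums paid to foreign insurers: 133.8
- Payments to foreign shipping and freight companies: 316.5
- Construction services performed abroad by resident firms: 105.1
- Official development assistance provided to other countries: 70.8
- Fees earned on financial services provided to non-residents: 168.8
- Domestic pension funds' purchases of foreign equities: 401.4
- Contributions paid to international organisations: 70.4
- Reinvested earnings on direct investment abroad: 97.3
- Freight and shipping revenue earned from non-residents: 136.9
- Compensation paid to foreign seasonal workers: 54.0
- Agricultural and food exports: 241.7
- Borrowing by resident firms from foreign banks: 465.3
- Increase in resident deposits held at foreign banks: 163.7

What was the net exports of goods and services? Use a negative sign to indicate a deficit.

1022.7

Goods: 885.8 + 241.7 - 433.6 = 693.9
Services: 105.1 - 133.8 + 368.3 + 168.8 - 316.5 + 136.9 = 328.8
Trade balance = 693.9 + 328.8 = 1022.7
(Excluded from the trade balance — financial account: acquisition of a foreign subsidiary by a resident firm (outward FDI) 262.9, domestic pension funds' purchases of foreign equities 401.4, borrowing by resident firms from foreign banks 465.3, increase in resident deposits held at foreign banks 163.7; primary income: compensation earned by residents employed abroad 99.0, reinvested earnings on direct investment abroad 97.3, compensation paid to foreign seasonal workers 54.0; secondary income: official development assistance provided to other countries 70.8, contributions paid to international organisations 70.4.)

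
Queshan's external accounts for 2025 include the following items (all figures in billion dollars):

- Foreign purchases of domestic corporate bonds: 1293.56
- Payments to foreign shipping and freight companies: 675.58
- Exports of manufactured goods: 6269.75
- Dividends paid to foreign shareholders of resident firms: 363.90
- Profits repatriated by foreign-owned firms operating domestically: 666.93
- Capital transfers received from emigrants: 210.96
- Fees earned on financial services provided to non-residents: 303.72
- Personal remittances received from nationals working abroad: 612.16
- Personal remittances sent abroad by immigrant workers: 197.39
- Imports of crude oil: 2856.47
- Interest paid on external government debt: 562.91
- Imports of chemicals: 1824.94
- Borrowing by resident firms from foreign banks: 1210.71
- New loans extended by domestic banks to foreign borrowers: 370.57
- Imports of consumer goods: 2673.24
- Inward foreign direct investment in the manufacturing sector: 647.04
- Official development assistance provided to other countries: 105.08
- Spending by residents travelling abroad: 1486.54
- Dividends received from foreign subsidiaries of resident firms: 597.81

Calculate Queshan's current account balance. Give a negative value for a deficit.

-3629.54

Goods: -2673.24 - 2856.47 - 1824.94 + 6269.75 = -1084.90
Services: 303.72 - 1486.54 - 675.58 = -1858.40
Primary income: -363.90 - 666.93 + 597.81 - 562.91 = -995.93
Secondary income: -197.39 + 612.16 - 105.08 = 309.69
Current account = (-1084.90) + (-1858.40) + (-995.93) + 309.69 = -3629.54
(Excluded from the current account — financial account: foreign purchases of domestic corporate bonds 1293.56, borrowing by resident firms from foreign banks 1210.71, new loans extended by domestic banks to foreign borrowers 370.57, inward foreign direct investment in the manufacturing sector 647.04; capital account: capital transfers received from emigrants 210.96.)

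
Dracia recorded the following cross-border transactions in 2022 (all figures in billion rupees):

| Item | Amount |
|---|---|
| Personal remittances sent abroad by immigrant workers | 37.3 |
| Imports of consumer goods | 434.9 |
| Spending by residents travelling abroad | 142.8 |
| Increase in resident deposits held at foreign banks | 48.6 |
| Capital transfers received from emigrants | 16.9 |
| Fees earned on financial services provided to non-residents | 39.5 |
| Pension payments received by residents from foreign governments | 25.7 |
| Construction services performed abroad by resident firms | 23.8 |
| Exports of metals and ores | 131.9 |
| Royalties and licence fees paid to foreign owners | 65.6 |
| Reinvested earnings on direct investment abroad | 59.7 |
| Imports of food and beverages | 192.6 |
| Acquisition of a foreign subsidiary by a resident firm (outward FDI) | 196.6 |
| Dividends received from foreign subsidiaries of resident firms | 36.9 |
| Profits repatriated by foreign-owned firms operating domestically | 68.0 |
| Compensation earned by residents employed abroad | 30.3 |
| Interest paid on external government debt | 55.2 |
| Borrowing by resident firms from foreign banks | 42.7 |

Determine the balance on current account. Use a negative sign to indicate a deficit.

-648.6

Goods: -192.6 - 434.9 + 131.9 = -495.6
Services: -142.8 - 65.6 + 39.5 + 23.8 = -145.1
Primary income: -55.2 + 36.9 + 30.3 + 59.7 - 68.0 = 3.7
Secondary income: -37.3 + 25.7 = -11.6
Current account = (-495.6) + (-145.1) + 3.7 + (-11.6) = -648.6
(Excluded from the current account — financial account: increase in resident deposits held at foreign banks 48.6, acquisition of a foreign subsidiary by a resident firm (outward FDI) 196.6, borrowing by resident firms from foreign banks 42.7; capital account: capital transfers received from emigrants 16.9.)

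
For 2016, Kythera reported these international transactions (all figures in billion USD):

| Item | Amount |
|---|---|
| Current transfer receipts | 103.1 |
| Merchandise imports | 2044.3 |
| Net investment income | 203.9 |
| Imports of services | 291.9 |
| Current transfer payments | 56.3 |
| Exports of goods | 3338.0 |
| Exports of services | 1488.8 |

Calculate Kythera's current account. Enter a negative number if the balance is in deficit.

Goods balance = 3338.0 - 2044.3 = 1293.7
Services balance = 1488.8 - 291.9 = 1196.9
Trade balance (goods + services) = 1293.7 + 1196.9 = 2490.6
Net primary income = 203.9
Net secondary income = 103.1 - 56.3 = 46.8
Current account = 2490.6 + 203.9 + 46.8 = 2741.3

2741.3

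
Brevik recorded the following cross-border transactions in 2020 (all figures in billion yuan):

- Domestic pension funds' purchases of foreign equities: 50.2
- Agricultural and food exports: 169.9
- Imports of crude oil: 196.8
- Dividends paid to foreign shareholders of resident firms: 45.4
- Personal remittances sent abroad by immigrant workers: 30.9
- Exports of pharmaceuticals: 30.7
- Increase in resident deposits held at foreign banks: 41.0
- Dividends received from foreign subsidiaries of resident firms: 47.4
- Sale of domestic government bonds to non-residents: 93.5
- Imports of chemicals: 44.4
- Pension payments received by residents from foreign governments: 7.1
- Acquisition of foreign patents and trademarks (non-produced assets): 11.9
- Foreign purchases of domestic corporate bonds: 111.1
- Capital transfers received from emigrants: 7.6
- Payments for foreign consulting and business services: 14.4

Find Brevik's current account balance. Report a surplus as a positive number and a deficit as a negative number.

Goods: 169.9 - 196.8 - 44.4 + 30.7 = -40.6
Services: -14.4
Primary income: -45.4 + 47.4 = 2.0
Secondary income: 7.1 - 30.9 = -23.8
Current account = (-40.6) + (-14.4) + 2.0 + (-23.8) = -76.8
(Excluded from the current account — financial account: domestic pension funds' purchases of foreign equities 50.2, increase in resident deposits held at foreign banks 41.0, sale of domestic government bonds to non-residents 93.5, foreign purchases of domestic corporate bonds 111.1; capital account: acquisition of foreign patents and trademarks (non-produced assets) 11.9, capital transfers received from emigrants 7.6.)

-76.8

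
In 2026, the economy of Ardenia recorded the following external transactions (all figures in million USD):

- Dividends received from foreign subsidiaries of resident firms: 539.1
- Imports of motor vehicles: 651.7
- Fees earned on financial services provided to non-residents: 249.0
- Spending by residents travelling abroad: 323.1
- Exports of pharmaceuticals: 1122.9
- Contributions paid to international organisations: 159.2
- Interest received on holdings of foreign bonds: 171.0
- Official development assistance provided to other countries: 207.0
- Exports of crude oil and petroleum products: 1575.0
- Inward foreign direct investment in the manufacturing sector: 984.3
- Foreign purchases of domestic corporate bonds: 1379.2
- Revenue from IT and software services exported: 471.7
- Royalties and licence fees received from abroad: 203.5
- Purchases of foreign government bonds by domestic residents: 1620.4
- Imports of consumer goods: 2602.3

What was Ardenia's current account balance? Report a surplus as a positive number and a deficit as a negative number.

388.9

Goods: 1122.9 + 1575.0 - 651.7 - 2602.3 = -556.1
Services: 471.7 + 249.0 + 203.5 - 323.1 = 601.1
Primary income: 539.1 + 171.0 = 710.1
Secondary income: -207.0 - 159.2 = -366.2
Current account = (-556.1) + 601.1 + 710.1 + (-366.2) = 388.9
(Excluded from the current account — financial account: inward foreign direct investment in the manufacturing sector 984.3, foreign purchases of domestic corporate bonds 1379.2, purchases of foreign government bonds by domestic residents 1620.4.)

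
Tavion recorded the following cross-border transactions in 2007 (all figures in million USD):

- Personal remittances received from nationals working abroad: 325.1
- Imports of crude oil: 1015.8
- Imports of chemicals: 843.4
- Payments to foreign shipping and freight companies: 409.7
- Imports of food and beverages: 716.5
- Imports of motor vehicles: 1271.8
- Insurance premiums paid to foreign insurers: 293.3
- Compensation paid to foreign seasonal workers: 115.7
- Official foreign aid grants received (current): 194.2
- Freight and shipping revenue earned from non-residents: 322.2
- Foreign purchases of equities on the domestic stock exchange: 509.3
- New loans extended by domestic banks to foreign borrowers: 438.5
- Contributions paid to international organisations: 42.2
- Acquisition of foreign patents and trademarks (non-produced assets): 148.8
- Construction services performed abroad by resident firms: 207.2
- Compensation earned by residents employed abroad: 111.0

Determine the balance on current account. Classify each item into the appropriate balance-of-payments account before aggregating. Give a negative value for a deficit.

-3548.7

Goods: -1015.8 - 716.5 - 1271.8 - 843.4 = -3847.5
Services: -293.3 - 409.7 + 322.2 + 207.2 = -173.6
Primary income: -115.7 + 111.0 = -4.7
Secondary income: -42.2 + 194.2 + 325.1 = 477.1
Current account = (-3847.5) + (-173.6) + (-4.7) + 477.1 = -3548.7
(Excluded from the current account — financial account: foreign purchases of equities on the domestic stock exchange 509.3, new loans extended by domestic banks to foreign borrowers 438.5; capital account: acquisition of foreign patents and trademarks (non-produced assets) 148.8.)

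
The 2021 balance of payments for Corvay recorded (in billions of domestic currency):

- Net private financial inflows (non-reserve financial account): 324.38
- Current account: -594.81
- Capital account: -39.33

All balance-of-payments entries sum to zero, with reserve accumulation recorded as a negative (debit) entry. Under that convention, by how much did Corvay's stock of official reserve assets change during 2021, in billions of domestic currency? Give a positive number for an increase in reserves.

Official reserve transactions balance = -((-594.81) + (-39.33) + 324.38) = 309.76
An accumulation of reserves is recorded as a debit (negative entry), so the change in the stock of reserves is the negative of that balance.
Change in official reserves = -(309.76) = -309.76

-309.76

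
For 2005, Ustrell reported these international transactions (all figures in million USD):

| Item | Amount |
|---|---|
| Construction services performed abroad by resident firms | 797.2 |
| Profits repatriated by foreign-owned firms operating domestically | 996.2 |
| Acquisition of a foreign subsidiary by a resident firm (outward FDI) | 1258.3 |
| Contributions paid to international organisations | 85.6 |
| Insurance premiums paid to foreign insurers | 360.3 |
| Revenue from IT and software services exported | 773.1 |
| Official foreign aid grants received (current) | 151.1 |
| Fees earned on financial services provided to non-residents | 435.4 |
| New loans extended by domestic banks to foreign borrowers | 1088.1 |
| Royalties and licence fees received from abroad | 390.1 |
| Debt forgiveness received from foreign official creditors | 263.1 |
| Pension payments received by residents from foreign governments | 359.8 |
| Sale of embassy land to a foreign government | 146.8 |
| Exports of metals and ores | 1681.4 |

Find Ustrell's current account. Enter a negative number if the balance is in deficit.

3146.0

Goods: 1681.4
Services: -360.3 + 797.2 + 435.4 + 773.1 + 390.1 = 2035.5
Primary income: -996.2
Secondary income: 151.1 + 359.8 - 85.6 = 425.3
Current account = 1681.4 + 2035.5 + (-996.2) + 425.3 = 3146.0
(Excluded from the current account — financial account: acquisition of a foreign subsidiary by a resident firm (outward FDI) 1258.3, new loans extended by domestic banks to foreign borrowers 1088.1; capital account: debt forgiveness received from foreign official creditors 263.1, sale of embassy land to a foreign government 146.8.)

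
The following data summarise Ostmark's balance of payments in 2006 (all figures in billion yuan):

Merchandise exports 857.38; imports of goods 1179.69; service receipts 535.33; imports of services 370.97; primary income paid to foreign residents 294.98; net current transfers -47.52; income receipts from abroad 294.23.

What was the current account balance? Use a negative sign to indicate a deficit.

-206.22

Goods balance = 857.38 - 1179.69 = -322.31
Services balance = 535.33 - 370.97 = 164.36
Trade balance (goods + services) = -322.31 + 164.36 = -157.95
Net primary income = 294.23 - 294.98 = -0.75
Net secondary income = -47.52
Current account = -157.95 + (-0.75) + (-47.52) = -206.22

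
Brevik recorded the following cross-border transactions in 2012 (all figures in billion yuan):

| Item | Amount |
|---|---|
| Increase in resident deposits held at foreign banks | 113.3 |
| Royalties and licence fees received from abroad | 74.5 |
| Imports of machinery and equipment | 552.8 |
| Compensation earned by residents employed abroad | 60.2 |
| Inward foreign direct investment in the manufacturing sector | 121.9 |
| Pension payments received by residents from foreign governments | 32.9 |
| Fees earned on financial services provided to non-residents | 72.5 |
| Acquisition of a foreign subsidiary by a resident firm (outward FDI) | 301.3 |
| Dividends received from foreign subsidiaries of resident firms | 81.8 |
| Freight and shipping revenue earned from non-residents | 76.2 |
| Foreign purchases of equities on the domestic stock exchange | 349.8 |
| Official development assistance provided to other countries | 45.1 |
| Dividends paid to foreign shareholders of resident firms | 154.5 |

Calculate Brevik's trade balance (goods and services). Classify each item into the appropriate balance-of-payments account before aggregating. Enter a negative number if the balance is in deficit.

Goods: -552.8
Services: 76.2 + 72.5 + 74.5 = 223.2
Trade balance = -552.8 + 223.2 = -329.6
(Excluded from the trade balance — financial account: increase in resident deposits held at foreign banks 113.3, inward foreign direct investment in the manufacturing sector 121.9, acquisition of a foreign subsidiary by a resident firm (outward FDI) 301.3, foreign purchases of equities on the domestic stock exchange 349.8; primary income: compensation earned by residents employed abroad 60.2, dividends received from foreign subsidiaries of resident firms 81.8, dividends paid to foreign shareholders of resident firms 154.5; secondary income: pension payments received by residents from foreign governments 32.9, official development assistance provided to other countries 45.1.)

-329.6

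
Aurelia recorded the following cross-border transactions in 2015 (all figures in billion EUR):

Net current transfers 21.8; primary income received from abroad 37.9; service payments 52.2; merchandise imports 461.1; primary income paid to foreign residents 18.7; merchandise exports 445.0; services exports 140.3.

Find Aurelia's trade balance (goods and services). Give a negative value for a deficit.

Goods balance = 445.0 - 461.1 = -16.1
Services balance = 140.3 - 52.2 = 88.1
Trade balance (goods + services) = -16.1 + 88.1 = 72.0

72.0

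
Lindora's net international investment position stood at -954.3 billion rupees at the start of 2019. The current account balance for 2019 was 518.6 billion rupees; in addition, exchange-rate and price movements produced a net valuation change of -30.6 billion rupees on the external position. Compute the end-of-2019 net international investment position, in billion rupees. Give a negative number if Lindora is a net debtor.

-466.3

Change in NIIP = current account + net valuation change = 518.6 + (-30.6) = 488.0
End-of-year NIIP = -954.3 + 488.0 = -466.3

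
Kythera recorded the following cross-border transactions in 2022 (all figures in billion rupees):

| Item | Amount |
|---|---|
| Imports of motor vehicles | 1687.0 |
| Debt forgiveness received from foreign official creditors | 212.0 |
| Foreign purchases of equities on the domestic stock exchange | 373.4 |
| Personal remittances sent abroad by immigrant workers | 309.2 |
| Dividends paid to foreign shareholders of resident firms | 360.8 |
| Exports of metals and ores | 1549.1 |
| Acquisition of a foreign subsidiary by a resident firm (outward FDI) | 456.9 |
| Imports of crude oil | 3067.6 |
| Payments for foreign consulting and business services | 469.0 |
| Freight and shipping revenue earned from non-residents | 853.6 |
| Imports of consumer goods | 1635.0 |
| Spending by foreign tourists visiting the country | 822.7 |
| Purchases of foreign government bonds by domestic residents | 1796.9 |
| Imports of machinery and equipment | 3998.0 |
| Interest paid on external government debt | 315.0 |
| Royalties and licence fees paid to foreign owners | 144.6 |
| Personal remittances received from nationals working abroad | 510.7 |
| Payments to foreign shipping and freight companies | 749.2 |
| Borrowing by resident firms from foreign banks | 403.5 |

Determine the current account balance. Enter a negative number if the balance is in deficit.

-8999.3

Goods: -3998.0 - 1635.0 - 3067.6 - 1687.0 + 1549.1 = -8838.5
Services: -749.2 - 144.6 - 469.0 + 853.6 + 822.7 = 313.5
Primary income: -360.8 - 315.0 = -675.8
Secondary income: 510.7 - 309.2 = 201.5
Current account = (-8838.5) + 313.5 + (-675.8) + 201.5 = -8999.3
(Excluded from the current account — capital account: debt forgiveness received from foreign official creditors 212.0; financial account: foreign purchases of equities on the domestic stock exchange 373.4, acquisition of a foreign subsidiary by a resident firm (outward FDI) 456.9, purchases of foreign government bonds by domestic residents 1796.9, borrowing by resident firms from foreign banks 403.5.)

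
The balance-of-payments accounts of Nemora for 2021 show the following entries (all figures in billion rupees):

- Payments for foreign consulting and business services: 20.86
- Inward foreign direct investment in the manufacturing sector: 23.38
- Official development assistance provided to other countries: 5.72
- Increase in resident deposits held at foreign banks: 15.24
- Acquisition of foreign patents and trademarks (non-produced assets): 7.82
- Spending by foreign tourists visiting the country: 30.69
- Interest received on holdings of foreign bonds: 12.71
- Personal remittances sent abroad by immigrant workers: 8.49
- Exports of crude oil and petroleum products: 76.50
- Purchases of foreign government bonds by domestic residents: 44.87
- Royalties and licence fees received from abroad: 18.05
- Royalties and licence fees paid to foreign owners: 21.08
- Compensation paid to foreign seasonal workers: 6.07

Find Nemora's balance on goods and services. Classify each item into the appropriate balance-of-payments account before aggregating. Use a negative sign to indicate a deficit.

83.30

Goods: 76.50
Services: 30.69 + 18.05 - 20.86 - 21.08 = 6.80
Trade balance = 76.50 + 6.80 = 83.30
(Excluded from the trade balance — financial account: inward foreign direct investment in the manufacturing sector 23.38, increase in resident deposits held at foreign banks 15.24, purchases of foreign government bonds by domestic residents 44.87; secondary income: official development assistance provided to other countries 5.72, personal remittances sent abroad by immigrant workers 8.49; capital account: acquisition of foreign patents and trademarks (non-produced assets) 7.82; primary income: interest received on holdings of foreign bonds 12.71, compensation paid to foreign seasonal workers 6.07.)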